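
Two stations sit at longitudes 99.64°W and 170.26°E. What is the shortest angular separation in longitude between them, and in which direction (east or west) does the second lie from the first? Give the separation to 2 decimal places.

Raw difference: 170.26 − -99.64 = 269.9°.
Normalise into (−180°, 180°]: 269.9° − 360° = -90.1°.
Negative ⇒ the second point lies to the west; separation 90.10°.

90.10° west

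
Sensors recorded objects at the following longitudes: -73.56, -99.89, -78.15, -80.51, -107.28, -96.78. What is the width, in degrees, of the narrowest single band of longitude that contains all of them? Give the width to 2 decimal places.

33.72°

Sort the longitudes: -107.28°, -99.89°, -96.78°, -80.51°, -78.15°, -73.56°.
Eastward gaps between consecutive values (wrapping around): 7.39°, 3.11°, 16.27°, 2.36°, 4.59°, 326.28°.
Largest gap = 326.28° ⇒ minimal covering band is its complement: 360° − 326.28° = 33.72°.
Band runs from -107.28° eastward to -73.56°.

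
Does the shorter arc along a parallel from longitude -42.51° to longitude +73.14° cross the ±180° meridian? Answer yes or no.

No

Signed shortest Δλ = ((73.14 − -42.51 + 180) mod 360) − 180 = 115.65°.
Going east by 115.65° from -42.51° reaches +73.14° without touching 180°.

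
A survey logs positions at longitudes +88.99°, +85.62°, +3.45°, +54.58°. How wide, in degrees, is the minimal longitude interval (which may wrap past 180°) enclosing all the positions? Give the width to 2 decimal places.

Sort the longitudes: +3.45°, +54.58°, +85.62°, +88.99°.
Eastward gaps between consecutive values (wrapping around): 51.13°, 31.04°, 3.37°, 274.46°.
Largest gap = 274.46° ⇒ minimal covering band is its complement: 360° − 274.46° = 85.54°.
Band runs from +3.45° eastward to +88.99°.

85.54°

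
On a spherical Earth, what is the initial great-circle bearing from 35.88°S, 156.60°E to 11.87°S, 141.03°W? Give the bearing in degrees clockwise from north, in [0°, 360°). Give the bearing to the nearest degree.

83°

Δλ = -141.03 − 156.60 = -297.63°; wrapped into (−180°, 180°]: 62.37°.
θ = atan2( sin Δλ · cos φ₂ , cos φ₁ · sin φ₂ − sin φ₁ · cos φ₂ · cos Δλ )
  = atan2(0.86702, 0.09933) = 83.464° → normalised to [0°, 360°): 83.464°.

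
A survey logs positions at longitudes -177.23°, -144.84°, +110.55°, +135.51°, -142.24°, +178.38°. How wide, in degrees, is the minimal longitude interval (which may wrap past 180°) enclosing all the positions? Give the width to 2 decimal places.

107.21°

Sort the longitudes: -177.23°, -144.84°, -142.24°, +110.55°, +135.51°, +178.38°.
Eastward gaps between consecutive values (wrapping around): 32.39°, 2.60°, 252.79°, 24.96°, 42.87°, 4.39°.
Largest gap = 252.79° ⇒ minimal covering band is its complement: 360° − 252.79° = 107.21°.
Band runs from +110.55° eastward to -142.24°, crossing the antimeridian.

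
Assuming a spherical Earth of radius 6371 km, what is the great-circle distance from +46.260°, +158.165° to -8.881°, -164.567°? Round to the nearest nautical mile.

3867 nmi

Δλ = -164.567 − 158.165 = -322.732°; wrapped into (−180°, 180°]: 37.268°.
Δφ = -8.881 − 46.260 = -55.141°.
a = sin²(Δφ/2) + cos φ₁ · cos φ₂ · sin²(Δλ/2) = 0.283961.
c = 2·atan2(√a, √(1−a)) = 1.12400 rad → d = 6371·c ≈ 7161.01 km ≈ 3866.63 nmi.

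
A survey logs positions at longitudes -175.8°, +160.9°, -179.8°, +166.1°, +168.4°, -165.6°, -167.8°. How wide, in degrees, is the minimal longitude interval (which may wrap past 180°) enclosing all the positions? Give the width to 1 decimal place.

Sort the longitudes: -179.8°, -175.8°, -167.8°, -165.6°, +160.9°, +166.1°, +168.4°.
Eastward gaps between consecutive values (wrapping around): 4.0°, 8.0°, 2.2°, 326.5°, 5.2°, 2.3°, 11.8°.
Largest gap = 326.5° ⇒ minimal covering band is its complement: 360° − 326.5° = 33.5°.
Band runs from +160.9° eastward to -165.6°, crossing the antimeridian.

33.5°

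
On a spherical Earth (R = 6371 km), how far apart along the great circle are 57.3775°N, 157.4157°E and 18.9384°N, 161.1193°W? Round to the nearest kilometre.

Δλ = -161.1193 − 157.4157 = -318.5350°; wrapped into (−180°, 180°]: 41.4650°.
Δφ = 18.9384 − 57.3775 = -38.4391°.
a = sin²(Δφ/2) + cos φ₁ · cos φ₂ · sin²(Δλ/2) = 0.172268.
c = 2·atan2(√a, √(1−a)) = 0.85600 rad → d = 6371·c ≈ 5453.58 km.

5454 km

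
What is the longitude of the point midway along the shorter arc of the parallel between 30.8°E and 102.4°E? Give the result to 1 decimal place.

Signed shortest Δλ from +30.8° to +102.4° is +71.6°.
Midpoint longitude = +30.8° + (+71.6°)/2 = +30.8° + 35.8° = +66.6°.

66.6°E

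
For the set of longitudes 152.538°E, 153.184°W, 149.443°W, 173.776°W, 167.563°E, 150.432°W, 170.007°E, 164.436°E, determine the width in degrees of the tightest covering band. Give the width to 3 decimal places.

Sort the longitudes: -173.776°, -153.184°, -150.432°, -149.443°, +152.538°, +164.436°, +167.563°, +170.007°.
Eastward gaps between consecutive values (wrapping around): 20.592°, 2.752°, 0.989°, 301.981°, 11.898°, 3.127°, 2.444°, 16.217°.
Largest gap = 301.981° ⇒ minimal covering band is its complement: 360° − 301.981° = 58.019°.
Band runs from +152.538° eastward to -149.443°, crossing the antimeridian.

58.019°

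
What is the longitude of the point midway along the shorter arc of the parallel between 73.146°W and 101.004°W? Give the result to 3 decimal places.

Signed shortest Δλ from -73.146° to -101.004° is -27.858°.
Midpoint longitude = -73.146° + (-27.858°)/2 = -73.146° − 13.929° = -87.075°.

87.075°W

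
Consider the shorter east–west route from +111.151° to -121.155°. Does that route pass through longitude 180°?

Naïve |-121.155 − 111.151| = 232.306° > 180°, so the shorter arc goes the other way round — across 180°.
Signed shortest Δλ = ((-121.155 − 111.151 + 180) mod 360) − 180 = 127.694°.
Going east by 127.694° from +111.151° passes through 180° before reaching -121.155°.

Yes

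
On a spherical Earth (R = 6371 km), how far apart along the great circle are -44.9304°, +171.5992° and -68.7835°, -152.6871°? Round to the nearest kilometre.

Δλ = -152.6871 − 171.5992 = -324.2863°; wrapped into (−180°, 180°]: 35.7137°.
Δφ = -68.7835 − -44.9304 = -23.8531°.
a = sin²(Δφ/2) + cos φ₁ · cos φ₂ · sin²(Δλ/2) = 0.066798.
c = 2·atan2(√a, √(1−a)) = 0.52284 rad → d = 6371·c ≈ 3331.02 km.

3331 km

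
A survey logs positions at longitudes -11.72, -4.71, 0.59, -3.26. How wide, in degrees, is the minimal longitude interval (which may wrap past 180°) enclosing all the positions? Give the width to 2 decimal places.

Sort the longitudes: -11.72°, -4.71°, -3.26°, +0.59°.
Eastward gaps between consecutive values (wrapping around): 7.01°, 1.45°, 3.85°, 347.69°.
Largest gap = 347.69° ⇒ minimal covering band is its complement: 360° − 347.69° = 12.31°.
Band runs from -11.72° eastward to +0.59°.

12.31°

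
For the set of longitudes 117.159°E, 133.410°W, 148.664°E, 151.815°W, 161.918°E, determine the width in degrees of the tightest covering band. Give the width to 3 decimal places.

Sort the longitudes: -151.815°, -133.410°, +117.159°, +148.664°, +161.918°.
Eastward gaps between consecutive values (wrapping around): 18.405°, 250.569°, 31.505°, 13.254°, 46.267°.
Largest gap = 250.569° ⇒ minimal covering band is its complement: 360° − 250.569° = 109.431°.
Band runs from +117.159° eastward to -133.410°, crossing the antimeridian.

109.431°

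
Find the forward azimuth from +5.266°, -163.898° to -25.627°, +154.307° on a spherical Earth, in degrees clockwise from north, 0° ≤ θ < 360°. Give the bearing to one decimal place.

Δλ = 154.307 − -163.898 = 318.205°; wrapped into (−180°, 180°]: -41.795°.
θ = atan2( sin Δλ · cos φ₂ , cos φ₁ · sin φ₂ − sin φ₁ · cos φ₂ · cos Δλ )
  = atan2(-0.60091, -0.49238) = -129.331° → normalised to [0°, 360°): 230.669°.

230.7°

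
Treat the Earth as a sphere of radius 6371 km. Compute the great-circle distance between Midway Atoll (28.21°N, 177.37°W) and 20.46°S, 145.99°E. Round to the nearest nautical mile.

Δλ = 145.99 − -177.37 = 323.36°; wrapped into (−180°, 180°]: -36.64°.
Δφ = -20.46 − 28.21 = -48.67°.
a = sin²(Δφ/2) + cos φ₁ · cos φ₂ · sin²(Δλ/2) = 0.251374.
c = 2·atan2(√a, √(1−a)) = 1.05037 rad → d = 6371·c ≈ 6691.90 km ≈ 3613.34 nmi.

3613 nmi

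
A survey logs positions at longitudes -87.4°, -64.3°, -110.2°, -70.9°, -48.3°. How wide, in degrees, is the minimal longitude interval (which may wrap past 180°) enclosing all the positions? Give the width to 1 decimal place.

61.9°

Sort the longitudes: -110.2°, -87.4°, -70.9°, -64.3°, -48.3°.
Eastward gaps between consecutive values (wrapping around): 22.8°, 16.5°, 6.6°, 16.0°, 298.1°.
Largest gap = 298.1° ⇒ minimal covering band is its complement: 360° − 298.1° = 61.9°.
Band runs from -110.2° eastward to -48.3°.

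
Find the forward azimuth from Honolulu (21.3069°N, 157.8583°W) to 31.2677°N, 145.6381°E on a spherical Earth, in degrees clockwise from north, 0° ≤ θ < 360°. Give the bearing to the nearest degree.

294°

Δλ = 145.6381 − -157.8583 = 303.4964°; wrapped into (−180°, 180°]: -56.5036°.
θ = atan2( sin Δλ · cos φ₂ , cos φ₁ · sin φ₂ − sin φ₁ · cos φ₂ · cos Δλ )
  = atan2(-0.71279, 0.31215) = -66.350° → normalised to [0°, 360°): 293.650°.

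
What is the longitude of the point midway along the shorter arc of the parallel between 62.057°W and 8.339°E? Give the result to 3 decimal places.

Signed shortest Δλ from -62.057° to +8.339° is +70.396°.
Midpoint longitude = -62.057° + (+70.396°)/2 = -62.057° + 35.198° = -26.859°.

26.859°W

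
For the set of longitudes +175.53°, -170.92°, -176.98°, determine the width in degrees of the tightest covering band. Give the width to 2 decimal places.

Sort the longitudes: -176.98°, -170.92°, +175.53°.
Eastward gaps between consecutive values (wrapping around): 6.06°, 346.45°, 7.49°.
Largest gap = 346.45° ⇒ minimal covering band is its complement: 360° − 346.45° = 13.55°.
Band runs from +175.53° eastward to -170.92°, crossing the antimeridian.

13.55°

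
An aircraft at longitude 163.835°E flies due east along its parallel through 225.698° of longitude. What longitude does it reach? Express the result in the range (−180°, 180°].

Start at +163.835°; shift +225.698° → +389.533°.
+389.533° lies outside (−180°, 180°]; subtract 360° → +29.533°.

29.533°E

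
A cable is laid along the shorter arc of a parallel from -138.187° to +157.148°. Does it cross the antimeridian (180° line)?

Naïve |157.148 − -138.187| = 295.335° > 180°, so the shorter arc goes the other way round — across 180°.
Signed shortest Δλ = ((157.148 − -138.187 + 180) mod 360) − 180 = -64.665°.
Going west by 64.665° from -138.187° passes through 180° before reaching +157.148°.

Yes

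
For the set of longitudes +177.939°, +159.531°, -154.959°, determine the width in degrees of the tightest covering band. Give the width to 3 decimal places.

Sort the longitudes: -154.959°, +159.531°, +177.939°.
Eastward gaps between consecutive values (wrapping around): 314.490°, 18.408°, 27.102°.
Largest gap = 314.490° ⇒ minimal covering band is its complement: 360° − 314.490° = 45.510°.
Band runs from +159.531° eastward to -154.959°, crossing the antimeridian.

45.510°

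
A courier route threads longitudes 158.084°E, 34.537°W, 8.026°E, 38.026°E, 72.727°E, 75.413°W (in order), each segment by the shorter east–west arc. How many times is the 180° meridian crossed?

Leg 1: +158.084° → -34.537°, shortest Δλ = 167.379° (east) — crosses 180°.
Leg 2: -34.537° → +8.026°, shortest Δλ = 42.563° (east) — does not cross 180°.
Leg 3: +8.026° → +38.026°, shortest Δλ = 30.0° (east) — does not cross 180°.
Leg 4: +38.026° → +72.727°, shortest Δλ = 34.701° (east) — does not cross 180°.
Leg 5: +72.727° → -75.413°, shortest Δλ = -148.14° (west) — does not cross 180°.
Total crossings: 1.

1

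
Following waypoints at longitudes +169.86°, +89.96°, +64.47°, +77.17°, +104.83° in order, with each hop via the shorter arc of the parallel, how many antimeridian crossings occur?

0

Leg 1: +169.86° → +89.96°, shortest Δλ = -79.9° (west) — does not cross 180°.
Leg 2: +89.96° → +64.47°, shortest Δλ = -25.49° (west) — does not cross 180°.
Leg 3: +64.47° → +77.17°, shortest Δλ = 12.7° (east) — does not cross 180°.
Leg 4: +77.17° → +104.83°, shortest Δλ = 27.66° (east) — does not cross 180°.
Total crossings: 0.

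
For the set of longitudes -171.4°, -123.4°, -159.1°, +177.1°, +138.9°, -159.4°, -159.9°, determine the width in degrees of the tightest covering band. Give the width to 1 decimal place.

Sort the longitudes: -171.4°, -159.9°, -159.4°, -159.1°, -123.4°, +138.9°, +177.1°.
Eastward gaps between consecutive values (wrapping around): 11.5°, 0.5°, 0.3°, 35.7°, 262.3°, 38.2°, 11.5°.
Largest gap = 262.3° ⇒ minimal covering band is its complement: 360° − 262.3° = 97.7°.
Band runs from +138.9° eastward to -123.4°, crossing the antimeridian.

97.7°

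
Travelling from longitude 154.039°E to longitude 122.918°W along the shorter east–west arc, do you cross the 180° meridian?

Yes

Naïve |-122.918 − 154.039| = 276.957° > 180°, so the shorter arc goes the other way round — across 180°.
Signed shortest Δλ = ((-122.918 − 154.039 + 180) mod 360) − 180 = 83.043°.
Going east by 83.043° from +154.039° passes through 180° before reaching -122.918°.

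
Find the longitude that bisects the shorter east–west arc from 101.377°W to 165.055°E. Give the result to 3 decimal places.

Signed shortest Δλ from -101.377° to +165.055° is -93.568°.
Midpoint longitude = -101.377° + (-93.568°)/2 = -101.377° − 46.784° = -148.161°.
(The naïve average (-101.377 + +165.055)/2 = 31.839° is on the wrong side of the globe.)

148.161°W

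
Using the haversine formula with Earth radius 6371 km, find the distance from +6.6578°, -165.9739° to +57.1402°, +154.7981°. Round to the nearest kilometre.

6562 km

Δλ = 154.7981 − -165.9739 = 320.7720°; wrapped into (−180°, 180°]: -39.2280°.
Δφ = 57.1402 − 6.6578 = 50.4824°.
a = sin²(Δφ/2) + cos φ₁ · cos φ₂ · sin²(Δλ/2) = 0.242570.
c = 2·atan2(√a, √(1−a)) = 1.02995 rad → d = 6371·c ≈ 6561.82 km.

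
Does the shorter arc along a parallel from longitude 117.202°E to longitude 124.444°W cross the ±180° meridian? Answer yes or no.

Yes

Naïve |-124.444 − 117.202| = 241.646° > 180°, so the shorter arc goes the other way round — across 180°.
Signed shortest Δλ = ((-124.444 − 117.202 + 180) mod 360) − 180 = 118.354°.
Going east by 118.354° from +117.202° passes through 180° before reaching -124.444°.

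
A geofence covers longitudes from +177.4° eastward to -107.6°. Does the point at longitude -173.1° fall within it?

Yes

Band width going east from +177.4° to -107.6°: ((-107.6 − 177.4) mod 360) = 75.0°.
Offset of -173.1° east of the west edge: ((-173.1 − 177.4) mod 360) = 9.5°.
9.5° ≤ 75.0° ⇒ inside.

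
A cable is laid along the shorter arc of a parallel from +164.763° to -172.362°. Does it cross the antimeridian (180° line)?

Yes

Naïve |-172.362 − 164.763| = 337.125° > 180°, so the shorter arc goes the other way round — across 180°.
Signed shortest Δλ = ((-172.362 − 164.763 + 180) mod 360) − 180 = 22.875°.
Going east by 22.875° from +164.763° passes through 180° before reaching -172.362°.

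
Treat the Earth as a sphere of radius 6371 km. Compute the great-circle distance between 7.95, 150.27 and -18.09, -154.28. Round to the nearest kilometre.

6738 km

Δλ = -154.28 − 150.27 = -304.55°; wrapped into (−180°, 180°]: 55.45°.
Δφ = -18.09 − 7.95 = -26.04°.
a = sin²(Δφ/2) + cos φ₁ · cos φ₂ · sin²(Δλ/2) = 0.254518.
c = 2·atan2(√a, √(1−a)) = 1.05760 rad → d = 6371·c ≈ 6737.97 km.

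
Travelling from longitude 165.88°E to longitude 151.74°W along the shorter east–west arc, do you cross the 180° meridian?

Yes

Naïve |-151.74 − 165.88| = 317.62° > 180°, so the shorter arc goes the other way round — across 180°.
Signed shortest Δλ = ((-151.74 − 165.88 + 180) mod 360) − 180 = 42.38°.
Going east by 42.38° from +165.88° passes through 180° before reaching -151.74°.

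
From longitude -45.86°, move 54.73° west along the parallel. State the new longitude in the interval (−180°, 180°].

-100.59°

Start at -45.86°; shift −54.73° → -100.59°.
-100.59° already lies in (−180°, 180°].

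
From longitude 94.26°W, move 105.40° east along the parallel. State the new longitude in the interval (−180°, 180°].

Start at -94.26°; shift +105.40° → +11.14°.
+11.14° already lies in (−180°, 180°].

11.14°E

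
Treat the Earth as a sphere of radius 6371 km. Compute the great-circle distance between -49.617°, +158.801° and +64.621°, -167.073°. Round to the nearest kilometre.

Δλ = -167.073 − 158.801 = -325.874°; wrapped into (−180°, 180°]: 34.126°.
Δφ = 64.621 − -49.617 = 114.238°.
a = sin²(Δφ/2) + cos φ₁ · cos φ₂ · sin²(Δλ/2) = 0.729172.
c = 2·atan2(√a, √(1−a)) = 2.04693 rad → d = 6371·c ≈ 13040.98 km.

13041 km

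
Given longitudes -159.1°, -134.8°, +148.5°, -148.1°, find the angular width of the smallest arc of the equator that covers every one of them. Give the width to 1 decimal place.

Sort the longitudes: -159.1°, -148.1°, -134.8°, +148.5°.
Eastward gaps between consecutive values (wrapping around): 11.0°, 13.3°, 283.3°, 52.4°.
Largest gap = 283.3° ⇒ minimal covering band is its complement: 360° − 283.3° = 76.7°.
Band runs from +148.5° eastward to -134.8°, crossing the antimeridian.

76.7°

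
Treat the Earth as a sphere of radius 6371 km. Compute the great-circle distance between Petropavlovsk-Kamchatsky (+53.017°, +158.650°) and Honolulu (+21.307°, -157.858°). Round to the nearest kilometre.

5095 km

Δλ = -157.858 − 158.650 = -316.508°; wrapped into (−180°, 180°]: 43.492°.
Δφ = 21.307 − 53.017 = -31.710°.
a = sin²(Δφ/2) + cos φ₁ · cos φ₂ · sin²(Δλ/2) = 0.151571.
c = 2·atan2(√a, √(1−a)) = 0.79979 rad → d = 6371·c ≈ 5095.46 km.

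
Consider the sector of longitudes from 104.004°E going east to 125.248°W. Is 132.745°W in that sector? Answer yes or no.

Yes

Band width going east from +104.004° to -125.248°: ((-125.248 − 104.004) mod 360) = 130.748°.
Offset of -132.745° east of the west edge: ((-132.745 − 104.004) mod 360) = 123.251°.
123.251° ≤ 130.748° ⇒ inside.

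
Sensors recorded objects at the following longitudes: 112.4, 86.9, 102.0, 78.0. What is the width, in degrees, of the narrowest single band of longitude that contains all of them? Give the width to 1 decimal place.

Sort the longitudes: +78.0°, +86.9°, +102.0°, +112.4°.
Eastward gaps between consecutive values (wrapping around): 8.9°, 15.1°, 10.4°, 325.6°.
Largest gap = 325.6° ⇒ minimal covering band is its complement: 360° − 325.6° = 34.4°.
Band runs from +78.0° eastward to +112.4°.

34.4°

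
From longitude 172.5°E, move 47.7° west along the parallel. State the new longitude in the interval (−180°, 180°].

124.8°E

Start at +172.5°; shift −47.7° → +124.8°.
+124.8° already lies in (−180°, 180°].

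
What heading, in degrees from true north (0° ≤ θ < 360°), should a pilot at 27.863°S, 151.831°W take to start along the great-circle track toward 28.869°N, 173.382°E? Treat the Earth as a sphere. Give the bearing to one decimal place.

Δλ = 173.382 − -151.831 = 325.213°; wrapped into (−180°, 180°]: -34.787°.
θ = atan2( sin Δλ · cos φ₂ , cos φ₁ · sin φ₂ − sin φ₁ · cos φ₂ · cos Δλ )
  = atan2(-0.49963, 0.76297) = -33.219° → normalised to [0°, 360°): 326.781°.

326.8°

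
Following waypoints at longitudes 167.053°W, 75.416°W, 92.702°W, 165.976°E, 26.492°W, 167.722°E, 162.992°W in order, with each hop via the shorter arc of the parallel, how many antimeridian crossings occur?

Leg 1: -167.053° → -75.416°, shortest Δλ = 91.637° (east) — does not cross 180°.
Leg 2: -75.416° → -92.702°, shortest Δλ = -17.286° (west) — does not cross 180°.
Leg 3: -92.702° → +165.976°, shortest Δλ = -101.322° (west) — crosses 180°.
Leg 4: +165.976° → -26.492°, shortest Δλ = 167.532° (east) — crosses 180°.
Leg 5: -26.492° → +167.722°, shortest Δλ = -165.786° (west) — crosses 180°.
Leg 6: +167.722° → -162.992°, shortest Δλ = 29.286° (east) — crosses 180°.
Total crossings: 4.

4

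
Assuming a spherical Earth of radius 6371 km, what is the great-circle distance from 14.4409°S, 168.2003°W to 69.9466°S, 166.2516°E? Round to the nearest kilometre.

Δλ = 166.2516 − -168.2003 = 334.4519°; wrapped into (−180°, 180°]: -25.5481°.
Δφ = -69.9466 − -14.4409 = -55.5057°.
a = sin²(Δφ/2) + cos φ₁ · cos φ₂ · sin²(Δλ/2) = 0.233072.
c = 2·atan2(√a, √(1−a)) = 1.00764 rad → d = 6371·c ≈ 6419.68 km.

6420 km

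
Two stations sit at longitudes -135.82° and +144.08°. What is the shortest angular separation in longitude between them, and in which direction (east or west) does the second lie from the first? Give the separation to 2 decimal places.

80.10° west

Raw difference: 144.08 − -135.82 = 279.9°.
Normalise into (−180°, 180°]: 279.9° − 360° = -80.1°.
Negative ⇒ the second point lies to the west; separation 80.10°.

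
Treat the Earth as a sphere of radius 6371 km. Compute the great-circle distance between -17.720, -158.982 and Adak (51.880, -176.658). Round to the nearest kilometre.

Δλ = -176.658 − -158.982 = -17.676°.
Δφ = 51.880 − -17.720 = 69.600°.
a = sin²(Δφ/2) + cos φ₁ · cos φ₂ · sin²(Δλ/2) = 0.339595.
c = 2·atan2(√a, √(1−a)) = 1.24421 rad → d = 6371·c ≈ 7926.87 km.

7927 km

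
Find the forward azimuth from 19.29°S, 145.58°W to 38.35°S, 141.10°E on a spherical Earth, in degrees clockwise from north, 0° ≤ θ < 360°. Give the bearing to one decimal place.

235.8°

Δλ = 141.10 − -145.58 = 286.68°; wrapped into (−180°, 180°]: -73.32°.
θ = atan2( sin Δλ · cos φ₂ , cos φ₁ · sin φ₂ − sin φ₁ · cos φ₂ · cos Δλ )
  = atan2(-0.75124, -0.51127) = -124.238° → normalised to [0°, 360°): 235.762°.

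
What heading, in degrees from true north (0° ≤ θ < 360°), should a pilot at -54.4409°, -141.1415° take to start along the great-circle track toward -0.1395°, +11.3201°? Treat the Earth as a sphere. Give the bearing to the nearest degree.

147°

Δλ = 11.3201 − -141.1415 = 152.4616°.
θ = atan2( sin Δλ · cos φ₂ , cos φ₁ · sin φ₂ − sin φ₁ · cos φ₂ · cos Δλ )
  = atan2(0.46234, -0.72276) = 147.393° → normalised to [0°, 360°): 147.393°.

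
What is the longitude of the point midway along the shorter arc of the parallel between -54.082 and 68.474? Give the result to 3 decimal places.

+7.196°

Signed shortest Δλ from -54.082° to +68.474° is +122.556°.
Midpoint longitude = -54.082° + (+122.556°)/2 = -54.082° + 61.278° = +7.196°.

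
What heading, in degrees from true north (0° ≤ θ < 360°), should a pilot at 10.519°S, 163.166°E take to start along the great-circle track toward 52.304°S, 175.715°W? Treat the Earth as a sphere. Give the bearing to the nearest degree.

162°

Δλ = -175.715 − 163.166 = -338.881°; wrapped into (−180°, 180°]: 21.119°.
θ = atan2( sin Δλ · cos φ₂ , cos φ₁ · sin φ₂ − sin φ₁ · cos φ₂ · cos Δλ )
  = atan2(0.22032, -0.67384) = 161.894° → normalised to [0°, 360°): 161.894°.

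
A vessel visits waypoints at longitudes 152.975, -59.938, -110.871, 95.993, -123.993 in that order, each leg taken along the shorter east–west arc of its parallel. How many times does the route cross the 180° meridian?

Leg 1: +152.975° → -59.938°, shortest Δλ = 147.087° (east) — crosses 180°.
Leg 2: -59.938° → -110.871°, shortest Δλ = -50.933° (west) — does not cross 180°.
Leg 3: -110.871° → +95.993°, shortest Δλ = -153.136° (west) — crosses 180°.
Leg 4: +95.993° → -123.993°, shortest Δλ = 140.014° (east) — crosses 180°.
Total crossings: 3.

3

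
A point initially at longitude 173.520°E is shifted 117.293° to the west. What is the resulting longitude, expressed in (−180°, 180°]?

Start at +173.520°; shift −117.293° → +56.227°.
+56.227° already lies in (−180°, 180°].

56.227°E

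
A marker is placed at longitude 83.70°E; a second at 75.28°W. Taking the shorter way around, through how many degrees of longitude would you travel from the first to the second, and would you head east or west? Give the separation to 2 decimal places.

158.98° west

Raw difference: -75.28 − 83.70 = -158.98°.
Normalise into (−180°, 180°]: -158.98° stays -158.98°.
Negative ⇒ the second point lies to the west; separation 158.98°.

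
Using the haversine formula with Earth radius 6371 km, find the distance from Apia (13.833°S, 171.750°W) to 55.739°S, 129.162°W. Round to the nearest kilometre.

5907 km

Δλ = -129.162 − -171.750 = 42.588°.
Δφ = -55.739 − -13.833 = -41.906°.
a = sin²(Δφ/2) + cos φ₁ · cos φ₂ · sin²(Δλ/2) = 0.199970.
c = 2·atan2(√a, √(1−a)) = 0.92722 rad → d = 6371·c ≈ 5907.32 km.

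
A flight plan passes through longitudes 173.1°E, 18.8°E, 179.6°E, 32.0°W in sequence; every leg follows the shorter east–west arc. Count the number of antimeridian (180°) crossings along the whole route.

1

Leg 1: +173.1° → +18.8°, shortest Δλ = -154.3° (west) — does not cross 180°.
Leg 2: +18.8° → +179.6°, shortest Δλ = 160.8° (east) — does not cross 180°.
Leg 3: +179.6° → -32.0°, shortest Δλ = 148.4° (east) — crosses 180°.
Total crossings: 1.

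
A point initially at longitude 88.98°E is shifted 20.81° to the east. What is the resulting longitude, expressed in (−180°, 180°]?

109.79°E

Start at +88.98°; shift +20.81° → +109.79°.
+109.79° already lies in (−180°, 180°].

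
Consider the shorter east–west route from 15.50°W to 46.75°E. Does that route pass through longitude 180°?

Signed shortest Δλ = ((46.75 − -15.50 + 180) mod 360) − 180 = 62.25°.
Going east by 62.25° from -15.50° reaches +46.75° without touching 180°.

No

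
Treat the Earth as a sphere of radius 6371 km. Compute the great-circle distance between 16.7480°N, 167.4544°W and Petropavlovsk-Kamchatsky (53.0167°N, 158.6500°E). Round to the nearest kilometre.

Δλ = 158.6500 − -167.4544 = 326.1044°; wrapped into (−180°, 180°]: -33.8956°.
Δφ = 53.0167 − 16.7480 = 36.2687°.
a = sin²(Δφ/2) + cos φ₁ · cos φ₂ · sin²(Δλ/2) = 0.145824.
c = 2·atan2(√a, √(1−a)) = 0.78363 rad → d = 6371·c ≈ 4992.54 km.

4993 km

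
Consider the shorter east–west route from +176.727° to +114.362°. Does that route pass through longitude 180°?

No

Signed shortest Δλ = ((114.362 − 176.727 + 180) mod 360) − 180 = -62.365°.
Going west by 62.365° from +176.727° reaches +114.362° without touching 180°.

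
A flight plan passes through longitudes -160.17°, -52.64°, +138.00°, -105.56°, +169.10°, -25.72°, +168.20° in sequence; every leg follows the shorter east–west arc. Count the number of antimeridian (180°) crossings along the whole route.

5

Leg 1: -160.17° → -52.64°, shortest Δλ = 107.53° (east) — does not cross 180°.
Leg 2: -52.64° → +138.00°, shortest Δλ = -169.36° (west) — crosses 180°.
Leg 3: +138.00° → -105.56°, shortest Δλ = 116.44° (east) — crosses 180°.
Leg 4: -105.56° → +169.10°, shortest Δλ = -85.34° (west) — crosses 180°.
Leg 5: +169.10° → -25.72°, shortest Δλ = 165.18° (east) — crosses 180°.
Leg 6: -25.72° → +168.20°, shortest Δλ = -166.08° (west) — crosses 180°.
Total crossings: 5.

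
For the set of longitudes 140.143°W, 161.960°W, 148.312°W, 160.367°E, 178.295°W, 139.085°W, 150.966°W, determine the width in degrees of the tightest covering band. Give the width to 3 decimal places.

60.548°

Sort the longitudes: -178.295°, -161.960°, -150.966°, -148.312°, -140.143°, -139.085°, +160.367°.
Eastward gaps between consecutive values (wrapping around): 16.335°, 10.994°, 2.654°, 8.169°, 1.058°, 299.452°, 21.338°.
Largest gap = 299.452° ⇒ minimal covering band is its complement: 360° − 299.452° = 60.548°.
Band runs from +160.367° eastward to -139.085°, crossing the antimeridian.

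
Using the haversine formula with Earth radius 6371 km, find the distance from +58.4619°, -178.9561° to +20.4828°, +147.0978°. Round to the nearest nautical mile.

Δλ = 147.0978 − -178.9561 = 326.0539°; wrapped into (−180°, 180°]: -33.9461°.
Δφ = 20.4828 − 58.4619 = -37.9791°.
a = sin²(Δφ/2) + cos φ₁ · cos φ₂ · sin²(Δλ/2) = 0.147639.
c = 2·atan2(√a, √(1−a)) = 0.78877 rad → d = 6371·c ≈ 5025.22 km ≈ 2713.40 nmi.

2713 nmi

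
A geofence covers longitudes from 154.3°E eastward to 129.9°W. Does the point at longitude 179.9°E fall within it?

Band width going east from +154.3° to -129.9°: ((-129.9 − 154.3) mod 360) = 75.8°.
Offset of +179.9° east of the west edge: ((179.9 − 154.3) mod 360) = 25.6°.
25.6° ≤ 75.8° ⇒ inside.

Yes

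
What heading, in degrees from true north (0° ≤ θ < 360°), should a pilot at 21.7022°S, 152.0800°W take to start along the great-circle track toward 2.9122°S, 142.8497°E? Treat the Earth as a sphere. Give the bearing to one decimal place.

Δλ = 142.8497 − -152.0800 = 294.9297°; wrapped into (−180°, 180°]: -65.0703°.
θ = atan2( sin Δλ · cos φ₂ , cos φ₁ · sin φ₂ − sin φ₁ · cos φ₂ · cos Δλ )
  = atan2(-0.90565, 0.10846) = -83.171° → normalised to [0°, 360°): 276.829°.

276.8°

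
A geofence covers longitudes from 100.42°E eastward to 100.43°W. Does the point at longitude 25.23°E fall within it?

No

Band width going east from +100.42° to -100.43°: ((-100.43 − 100.42) mod 360) = 159.15°.
Offset of +25.23° east of the west edge: ((25.23 − 100.42) mod 360) = 284.81°.
284.81° > 159.15° ⇒ outside.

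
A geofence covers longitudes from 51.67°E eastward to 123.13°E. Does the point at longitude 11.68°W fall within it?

Band width going east from +51.67° to +123.13°: ((123.13 − 51.67) mod 360) = 71.46°.
Offset of -11.68° east of the west edge: ((-11.68 − 51.67) mod 360) = 296.65°.
296.65° > 71.46° ⇒ outside.

No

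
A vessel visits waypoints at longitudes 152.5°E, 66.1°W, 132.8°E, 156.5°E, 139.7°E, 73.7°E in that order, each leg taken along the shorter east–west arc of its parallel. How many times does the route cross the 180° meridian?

Leg 1: +152.5° → -66.1°, shortest Δλ = 141.4° (east) — crosses 180°.
Leg 2: -66.1° → +132.8°, shortest Δλ = -161.1° (west) — crosses 180°.
Leg 3: +132.8° → +156.5°, shortest Δλ = 23.7° (east) — does not cross 180°.
Leg 4: +156.5° → +139.7°, shortest Δλ = -16.8° (west) — does not cross 180°.
Leg 5: +139.7° → +73.7°, shortest Δλ = -66.0° (west) — does not cross 180°.
Total crossings: 2.

2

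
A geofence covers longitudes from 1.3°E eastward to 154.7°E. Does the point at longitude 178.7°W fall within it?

Band width going east from +1.3° to +154.7°: ((154.7 − 1.3) mod 360) = 153.4°.
Offset of -178.7° east of the west edge: ((-178.7 − 1.3) mod 360) = 180.0°.
180.0° > 153.4° ⇒ outside.

No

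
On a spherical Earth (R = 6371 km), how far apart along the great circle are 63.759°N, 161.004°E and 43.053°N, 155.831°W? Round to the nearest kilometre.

3559 km

Δλ = -155.831 − 161.004 = -316.835°; wrapped into (−180°, 180°]: 43.165°.
Δφ = 43.053 − 63.759 = -20.706°.
a = sin²(Δφ/2) + cos φ₁ · cos φ₂ · sin²(Δλ/2) = 0.076012.
c = 2·atan2(√a, √(1−a)) = 0.55864 rad → d = 6371·c ≈ 3559.11 km.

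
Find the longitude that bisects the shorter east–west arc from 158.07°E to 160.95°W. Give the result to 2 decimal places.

178.56°E

Signed shortest Δλ from +158.07° to -160.95° is +40.98°.
Midpoint longitude = +158.07° + (+40.98°)/2 = +158.07° + 20.49° = +178.56°.
(The naïve average (+158.07 + -160.95)/2 = -1.44° is on the wrong side of the globe.)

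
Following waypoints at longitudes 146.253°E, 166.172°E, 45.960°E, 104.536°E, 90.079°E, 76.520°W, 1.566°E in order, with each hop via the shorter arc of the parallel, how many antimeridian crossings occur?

Leg 1: +146.253° → +166.172°, shortest Δλ = 19.919° (east) — does not cross 180°.
Leg 2: +166.172° → +45.960°, shortest Δλ = -120.212° (west) — does not cross 180°.
Leg 3: +45.960° → +104.536°, shortest Δλ = 58.576° (east) — does not cross 180°.
Leg 4: +104.536° → +90.079°, shortest Δλ = -14.457° (west) — does not cross 180°.
Leg 5: +90.079° → -76.520°, shortest Δλ = -166.599° (west) — does not cross 180°.
Leg 6: -76.520° → +1.566°, shortest Δλ = 78.086° (east) — does not cross 180°.
Total crossings: 0.

0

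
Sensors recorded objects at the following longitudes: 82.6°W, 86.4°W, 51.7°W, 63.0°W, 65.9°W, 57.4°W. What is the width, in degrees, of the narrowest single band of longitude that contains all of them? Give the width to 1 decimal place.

34.7°

Sort the longitudes: -86.4°, -82.6°, -65.9°, -63.0°, -57.4°, -51.7°.
Eastward gaps between consecutive values (wrapping around): 3.8°, 16.7°, 2.9°, 5.6°, 5.7°, 325.3°.
Largest gap = 325.3° ⇒ minimal covering band is its complement: 360° − 325.3° = 34.7°.
Band runs from -86.4° eastward to -51.7°.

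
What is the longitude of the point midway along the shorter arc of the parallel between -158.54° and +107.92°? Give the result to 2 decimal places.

+154.69°

Signed shortest Δλ from -158.54° to +107.92° is -93.54°.
Midpoint longitude = -158.54° + (-93.54°)/2 = -158.54° − 46.77° = -205.31°.
Normalise into (−180°, 180°]: +154.69°.
(The naïve average (-158.54 + +107.92)/2 = -25.31° is on the wrong side of the globe.)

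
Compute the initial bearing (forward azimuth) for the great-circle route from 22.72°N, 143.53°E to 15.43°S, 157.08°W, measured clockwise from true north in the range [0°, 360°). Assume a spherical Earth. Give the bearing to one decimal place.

117.7°

Δλ = -157.08 − 143.53 = -300.61°; wrapped into (−180°, 180°]: 59.39°.
θ = atan2( sin Δλ · cos φ₂ , cos φ₁ · sin φ₂ − sin φ₁ · cos φ₂ · cos Δλ )
  = atan2(0.82963, -0.43499) = 117.669° → normalised to [0°, 360°): 117.669°.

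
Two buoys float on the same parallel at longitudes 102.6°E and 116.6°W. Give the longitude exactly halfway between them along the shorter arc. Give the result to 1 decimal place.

Signed shortest Δλ from +102.6° to -116.6° is +140.8°.
Midpoint longitude = +102.6° + (+140.8°)/2 = +102.6° + 70.4° = +173.0°.
(The naïve average (+102.6 + -116.6)/2 = -7.0° is on the wrong side of the globe.)

173.0°E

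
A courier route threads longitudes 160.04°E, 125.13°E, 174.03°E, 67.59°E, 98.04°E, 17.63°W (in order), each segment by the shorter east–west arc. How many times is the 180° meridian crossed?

0

Leg 1: +160.04° → +125.13°, shortest Δλ = -34.91° (west) — does not cross 180°.
Leg 2: +125.13° → +174.03°, shortest Δλ = 48.9° (east) — does not cross 180°.
Leg 3: +174.03° → +67.59°, shortest Δλ = -106.44° (west) — does not cross 180°.
Leg 4: +67.59° → +98.04°, shortest Δλ = 30.45° (east) — does not cross 180°.
Leg 5: +98.04° → -17.63°, shortest Δλ = -115.67° (west) — does not cross 180°.
Total crossings: 0.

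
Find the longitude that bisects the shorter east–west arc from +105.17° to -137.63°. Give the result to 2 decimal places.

+163.77°

Signed shortest Δλ from +105.17° to -137.63° is +117.20°.
Midpoint longitude = +105.17° + (+117.20°)/2 = +105.17° + 58.60° = +163.77°.
(The naïve average (+105.17 + -137.63)/2 = -16.23° is on the wrong side of the globe.)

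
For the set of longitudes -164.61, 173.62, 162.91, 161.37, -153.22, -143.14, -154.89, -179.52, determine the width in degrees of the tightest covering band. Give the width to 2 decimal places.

55.49°

Sort the longitudes: -179.52°, -164.61°, -154.89°, -153.22°, -143.14°, +161.37°, +162.91°, +173.62°.
Eastward gaps between consecutive values (wrapping around): 14.91°, 9.72°, 1.67°, 10.08°, 304.51°, 1.54°, 10.71°, 6.86°.
Largest gap = 304.51° ⇒ minimal covering band is its complement: 360° − 304.51° = 55.49°.
Band runs from +161.37° eastward to -143.14°, crossing the antimeridian.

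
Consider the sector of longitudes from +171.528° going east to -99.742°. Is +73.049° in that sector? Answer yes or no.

No

Band width going east from +171.528° to -99.742°: ((-99.742 − 171.528) mod 360) = 88.730°.
Offset of +73.049° east of the west edge: ((73.049 − 171.528) mod 360) = 261.521°.
261.521° > 88.730° ⇒ outside.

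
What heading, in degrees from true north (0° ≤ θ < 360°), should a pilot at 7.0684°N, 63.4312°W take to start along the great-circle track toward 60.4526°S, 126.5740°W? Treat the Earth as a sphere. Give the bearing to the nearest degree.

Δλ = -126.5740 − -63.4312 = -63.1428°.
θ = atan2( sin Δλ · cos φ₂ , cos φ₁ · sin φ₂ − sin φ₁ · cos φ₂ · cos Δλ )
  = atan2(-0.43995, -0.89075) = -153.715° → normalised to [0°, 360°): 206.285°.

206°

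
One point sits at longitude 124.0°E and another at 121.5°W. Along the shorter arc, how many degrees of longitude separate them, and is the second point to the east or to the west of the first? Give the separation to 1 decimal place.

Raw difference: -121.5 − 124.0 = -245.5°.
Normalise into (−180°, 180°]: -245.5° + 360° = 114.5°.
Positive ⇒ the second point lies to the east; separation 114.5°.

114.5° east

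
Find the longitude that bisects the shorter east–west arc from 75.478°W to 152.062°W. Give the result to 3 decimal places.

113.770°W

Signed shortest Δλ from -75.478° to -152.062° is -76.584°.
Midpoint longitude = -75.478° + (-76.584°)/2 = -75.478° − 38.292° = -113.770°.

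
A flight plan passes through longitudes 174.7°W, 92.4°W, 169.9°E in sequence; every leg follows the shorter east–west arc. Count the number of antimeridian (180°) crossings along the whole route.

1

Leg 1: -174.7° → -92.4°, shortest Δλ = 82.3° (east) — does not cross 180°.
Leg 2: -92.4° → +169.9°, shortest Δλ = -97.7° (west) — crosses 180°.
Total crossings: 1.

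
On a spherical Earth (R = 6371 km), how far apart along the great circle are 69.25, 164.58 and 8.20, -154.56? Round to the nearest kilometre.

7396 km

Δλ = -154.56 − 164.58 = -319.14°; wrapped into (−180°, 180°]: 40.86°.
Δφ = 8.20 − 69.25 = -61.05°.
a = sin²(Δφ/2) + cos φ₁ · cos φ₂ · sin²(Δλ/2) = 0.300704.
c = 2·atan2(√a, √(1−a)) = 1.16082 rad → d = 6371·c ≈ 7395.55 km.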